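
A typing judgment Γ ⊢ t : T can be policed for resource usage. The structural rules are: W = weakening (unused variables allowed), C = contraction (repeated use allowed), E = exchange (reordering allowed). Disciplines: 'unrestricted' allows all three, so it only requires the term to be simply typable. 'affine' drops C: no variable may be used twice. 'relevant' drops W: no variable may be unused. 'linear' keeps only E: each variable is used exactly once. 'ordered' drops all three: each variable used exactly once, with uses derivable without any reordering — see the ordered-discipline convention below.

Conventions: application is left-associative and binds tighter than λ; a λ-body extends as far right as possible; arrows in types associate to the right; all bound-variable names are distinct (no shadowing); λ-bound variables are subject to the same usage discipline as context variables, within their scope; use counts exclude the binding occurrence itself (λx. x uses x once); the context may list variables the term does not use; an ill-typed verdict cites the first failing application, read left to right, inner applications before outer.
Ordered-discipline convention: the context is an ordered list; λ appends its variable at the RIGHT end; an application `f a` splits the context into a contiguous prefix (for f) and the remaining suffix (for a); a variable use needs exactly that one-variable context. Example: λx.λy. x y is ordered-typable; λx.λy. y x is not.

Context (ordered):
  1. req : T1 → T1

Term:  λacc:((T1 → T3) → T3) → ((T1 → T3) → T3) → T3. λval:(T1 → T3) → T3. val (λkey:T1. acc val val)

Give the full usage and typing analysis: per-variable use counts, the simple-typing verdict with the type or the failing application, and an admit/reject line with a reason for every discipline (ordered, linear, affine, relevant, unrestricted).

variable uses: req=0; acc [bound]=1; val [bound]=3; key [bound]=0
left-to-right use order: val, acc, val, val
typing: well-typed at (((T1 → T3) → T3) → ((T1 → T3) → T3) → T3) → ((T1 → T3) → T3) → T3
ordered: ✗ — uses contraction: val ×3; req, key never used (weakening)
linear: ✗ — uses contraction: val ×3; req, key never used (weakening)
affine: ✗ — uses contraction: val ×3
relevant: ✗ — req, key never used (weakening)
unrestricted: ✓ — type-checks ((((T1 → T3) → T3) → ((T1 → T3) → T3) → T3) → ((T1 → T3) → T3) → T3) and nothing is barred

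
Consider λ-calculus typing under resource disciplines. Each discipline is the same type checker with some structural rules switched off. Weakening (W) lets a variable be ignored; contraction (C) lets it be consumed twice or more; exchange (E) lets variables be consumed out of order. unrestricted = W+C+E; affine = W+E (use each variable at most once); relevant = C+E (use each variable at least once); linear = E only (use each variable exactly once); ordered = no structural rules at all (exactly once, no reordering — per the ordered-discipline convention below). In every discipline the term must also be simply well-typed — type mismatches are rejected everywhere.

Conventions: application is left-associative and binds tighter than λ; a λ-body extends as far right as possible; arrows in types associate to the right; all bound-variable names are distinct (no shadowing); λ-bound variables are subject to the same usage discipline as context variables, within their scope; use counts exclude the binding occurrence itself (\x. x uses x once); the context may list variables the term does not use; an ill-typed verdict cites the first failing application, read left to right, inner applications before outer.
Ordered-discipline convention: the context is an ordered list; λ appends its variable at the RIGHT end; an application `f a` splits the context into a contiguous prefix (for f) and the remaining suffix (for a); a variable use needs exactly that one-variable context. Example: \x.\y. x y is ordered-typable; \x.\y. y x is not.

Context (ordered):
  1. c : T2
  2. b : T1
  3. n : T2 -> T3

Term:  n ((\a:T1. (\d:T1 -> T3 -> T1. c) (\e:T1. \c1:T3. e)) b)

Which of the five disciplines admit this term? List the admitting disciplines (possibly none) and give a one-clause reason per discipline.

admitting disciplines: affine, unrestricted
use counts: c: 1, b: 1, n: 1, a (λ-bound): 0, d (λ-bound): 0, e (λ-bound): 1, c1 (λ-bound): 0
left-to-right use order: n, c, e, b
typing: well-typed — term : T3
ordered: ✗ — needs weakening: a, d, c1 unused
linear: ✗ — needs weakening: a, d, c1 unused
affine: ✓ — none of c, b, n, a, d, e, c1 used more than once
relevant: ✗ — needs weakening: a, d, c1 unused
unrestricted: ✓ — typability at T3 is all that's needed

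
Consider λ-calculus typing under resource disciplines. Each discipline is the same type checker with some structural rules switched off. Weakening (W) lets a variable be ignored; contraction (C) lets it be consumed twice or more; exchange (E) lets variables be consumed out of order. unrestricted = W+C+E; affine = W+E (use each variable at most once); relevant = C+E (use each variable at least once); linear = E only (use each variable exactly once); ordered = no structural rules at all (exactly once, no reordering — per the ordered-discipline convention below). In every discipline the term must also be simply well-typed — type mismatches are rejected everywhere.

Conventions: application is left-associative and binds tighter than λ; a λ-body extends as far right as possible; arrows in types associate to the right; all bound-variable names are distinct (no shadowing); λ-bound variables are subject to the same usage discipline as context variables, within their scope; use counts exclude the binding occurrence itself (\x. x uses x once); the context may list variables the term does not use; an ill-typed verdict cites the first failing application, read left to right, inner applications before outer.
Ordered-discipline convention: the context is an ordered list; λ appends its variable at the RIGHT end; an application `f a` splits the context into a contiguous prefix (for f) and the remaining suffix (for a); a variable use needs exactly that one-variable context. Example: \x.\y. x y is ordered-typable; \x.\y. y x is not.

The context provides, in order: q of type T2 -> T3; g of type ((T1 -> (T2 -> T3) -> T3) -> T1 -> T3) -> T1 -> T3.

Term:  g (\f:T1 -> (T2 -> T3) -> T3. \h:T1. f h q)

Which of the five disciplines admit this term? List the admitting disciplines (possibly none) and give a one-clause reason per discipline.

accepted by: linear, affine, relevant, unrestricted
usage: q: 1; g: 1; f (bound): 1; h (bound): 1
use order (left to right): g, f, h, q
typing: well-typed at T1 -> T3
ordered: ✗ — no ordered split (uses run g, f, h, q)
linear: ✓ — each of q, g, f, h used exactly once
affine: ✓ — at most one use each (q, g, f, h)
relevant: ✓ — every one of q, g, f, h appears
unrestricted: ✓ — simply typable at T1 -> T3; W, C, E all held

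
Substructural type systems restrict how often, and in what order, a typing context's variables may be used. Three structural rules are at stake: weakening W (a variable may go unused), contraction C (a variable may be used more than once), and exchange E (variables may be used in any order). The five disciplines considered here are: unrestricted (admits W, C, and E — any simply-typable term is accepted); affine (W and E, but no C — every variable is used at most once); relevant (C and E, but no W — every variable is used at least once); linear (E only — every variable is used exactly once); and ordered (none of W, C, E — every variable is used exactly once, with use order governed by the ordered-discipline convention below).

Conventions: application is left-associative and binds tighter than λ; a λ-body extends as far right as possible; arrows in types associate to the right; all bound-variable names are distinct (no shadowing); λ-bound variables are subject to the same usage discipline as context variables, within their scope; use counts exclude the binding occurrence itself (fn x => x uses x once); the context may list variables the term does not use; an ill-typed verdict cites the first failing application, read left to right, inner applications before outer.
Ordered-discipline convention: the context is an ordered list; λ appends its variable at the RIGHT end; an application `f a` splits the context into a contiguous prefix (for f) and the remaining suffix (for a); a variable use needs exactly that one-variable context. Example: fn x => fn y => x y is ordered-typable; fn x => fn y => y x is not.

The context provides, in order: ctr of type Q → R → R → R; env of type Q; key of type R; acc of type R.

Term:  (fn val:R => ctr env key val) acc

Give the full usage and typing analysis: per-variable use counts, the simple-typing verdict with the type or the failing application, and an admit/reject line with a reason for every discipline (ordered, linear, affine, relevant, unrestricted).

use counts: ctr=1; env=1; key=1; acc=1; val (λ-bound)=1
uses in reading order: ctr, env, key, val, acc
typing: well-typed at R
ordered ✓ (ctr, env, key, acc, val: once each, no exchange needed)
linear ✓ (single use per variable (ctr, env, key, acc, val))
affine ✓ (no duplicate uses among ctr, env, key, acc, val)
relevant ✓ (ctr, env, key, acc, val: all used, weakening unneeded)
unrestricted ✓ (type-checks (R) and nothing is barred)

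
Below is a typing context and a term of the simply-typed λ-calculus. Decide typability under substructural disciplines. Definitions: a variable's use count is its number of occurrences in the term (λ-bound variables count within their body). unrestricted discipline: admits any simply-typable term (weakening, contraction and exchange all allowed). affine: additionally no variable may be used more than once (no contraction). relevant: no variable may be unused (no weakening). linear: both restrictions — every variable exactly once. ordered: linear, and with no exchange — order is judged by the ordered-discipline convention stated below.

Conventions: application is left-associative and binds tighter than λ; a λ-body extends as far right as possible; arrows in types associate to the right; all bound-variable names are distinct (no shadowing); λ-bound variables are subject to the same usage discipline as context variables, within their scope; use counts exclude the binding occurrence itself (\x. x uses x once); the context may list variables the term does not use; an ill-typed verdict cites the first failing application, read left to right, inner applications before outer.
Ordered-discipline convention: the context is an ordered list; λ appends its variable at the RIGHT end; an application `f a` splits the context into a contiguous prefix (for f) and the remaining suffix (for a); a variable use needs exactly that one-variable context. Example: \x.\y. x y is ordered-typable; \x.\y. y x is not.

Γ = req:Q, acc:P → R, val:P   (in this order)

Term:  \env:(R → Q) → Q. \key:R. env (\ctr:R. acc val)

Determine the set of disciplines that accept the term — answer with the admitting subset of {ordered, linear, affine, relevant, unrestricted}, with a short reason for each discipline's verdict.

admitted by: none
variable uses: req: 0×; acc: 1×; val: 1×; env (bound): 1×; key (bound): 0×; ctr (bound): 0×
use order (left to right): env, acc, val
typing: ill-typed: an application expects R → Q but receives R → R
ordered ✗ (the type mismatch rejects it)
linear ✗ (not simply typable)
affine ✗ (fails simple typing)
relevant ✗ (a type mismatch blocks all five)
unrestricted ✗ (the type mismatch rejects it)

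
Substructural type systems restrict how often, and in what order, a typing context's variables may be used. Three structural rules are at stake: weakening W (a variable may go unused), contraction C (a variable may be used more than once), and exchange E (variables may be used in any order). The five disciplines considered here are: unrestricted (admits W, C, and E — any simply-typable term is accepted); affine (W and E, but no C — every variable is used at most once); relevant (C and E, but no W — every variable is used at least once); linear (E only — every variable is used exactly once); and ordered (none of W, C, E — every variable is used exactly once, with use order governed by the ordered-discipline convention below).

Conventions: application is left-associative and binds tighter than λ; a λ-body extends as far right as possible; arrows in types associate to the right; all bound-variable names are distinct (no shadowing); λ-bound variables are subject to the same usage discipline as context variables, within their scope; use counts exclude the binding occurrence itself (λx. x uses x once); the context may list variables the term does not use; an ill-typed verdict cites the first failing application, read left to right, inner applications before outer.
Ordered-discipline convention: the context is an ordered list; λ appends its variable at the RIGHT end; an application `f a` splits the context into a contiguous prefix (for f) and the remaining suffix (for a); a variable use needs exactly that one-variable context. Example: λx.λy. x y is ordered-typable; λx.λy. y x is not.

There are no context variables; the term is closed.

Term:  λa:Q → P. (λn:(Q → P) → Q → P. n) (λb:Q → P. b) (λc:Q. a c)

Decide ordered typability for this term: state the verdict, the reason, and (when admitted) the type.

yes — a, n, b, c: once each, no exchange needed; term : (Q → P) → Q → P
use counts: a [bound] ×1, n [bound] ×1, b [bound] ×1, c [bound] ×1
order of uses: n, b, a, c
typing: well-typed — term : (Q → P) → Q → P
across the five disciplines: ordered ✓ · linear ✓ · affine ✓ · relevant ✓ · unrestricted ✓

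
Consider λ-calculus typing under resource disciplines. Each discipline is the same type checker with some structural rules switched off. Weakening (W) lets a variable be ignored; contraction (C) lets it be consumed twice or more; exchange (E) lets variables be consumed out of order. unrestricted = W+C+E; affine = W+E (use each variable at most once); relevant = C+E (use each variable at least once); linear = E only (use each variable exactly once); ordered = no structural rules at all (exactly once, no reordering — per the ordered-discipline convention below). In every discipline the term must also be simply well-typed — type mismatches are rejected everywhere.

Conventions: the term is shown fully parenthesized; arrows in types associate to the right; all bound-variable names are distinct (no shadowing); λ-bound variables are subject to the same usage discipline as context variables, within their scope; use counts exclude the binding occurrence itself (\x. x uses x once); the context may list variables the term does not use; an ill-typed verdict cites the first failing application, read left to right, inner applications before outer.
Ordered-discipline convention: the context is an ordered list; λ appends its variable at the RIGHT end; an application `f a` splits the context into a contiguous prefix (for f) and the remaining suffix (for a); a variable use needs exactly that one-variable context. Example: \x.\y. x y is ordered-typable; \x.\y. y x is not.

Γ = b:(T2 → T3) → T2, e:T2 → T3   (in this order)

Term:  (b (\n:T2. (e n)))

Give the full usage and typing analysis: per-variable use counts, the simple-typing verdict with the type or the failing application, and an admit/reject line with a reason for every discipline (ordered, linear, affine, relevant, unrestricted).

usage: b: 1×; e: 1×; n [bound]: 1×
order of uses: b, e, n
typing: well-typed at T2
ordered ✓ (one use each (b, e, n); ordered split holds)
linear ✓ (single use per variable (b, e, n))
affine ✓ (no duplicate uses among b, e, n)
relevant ✓ (every one of b, e, n appears)
unrestricted ✓ (simply typable at T2; W, C, E all held)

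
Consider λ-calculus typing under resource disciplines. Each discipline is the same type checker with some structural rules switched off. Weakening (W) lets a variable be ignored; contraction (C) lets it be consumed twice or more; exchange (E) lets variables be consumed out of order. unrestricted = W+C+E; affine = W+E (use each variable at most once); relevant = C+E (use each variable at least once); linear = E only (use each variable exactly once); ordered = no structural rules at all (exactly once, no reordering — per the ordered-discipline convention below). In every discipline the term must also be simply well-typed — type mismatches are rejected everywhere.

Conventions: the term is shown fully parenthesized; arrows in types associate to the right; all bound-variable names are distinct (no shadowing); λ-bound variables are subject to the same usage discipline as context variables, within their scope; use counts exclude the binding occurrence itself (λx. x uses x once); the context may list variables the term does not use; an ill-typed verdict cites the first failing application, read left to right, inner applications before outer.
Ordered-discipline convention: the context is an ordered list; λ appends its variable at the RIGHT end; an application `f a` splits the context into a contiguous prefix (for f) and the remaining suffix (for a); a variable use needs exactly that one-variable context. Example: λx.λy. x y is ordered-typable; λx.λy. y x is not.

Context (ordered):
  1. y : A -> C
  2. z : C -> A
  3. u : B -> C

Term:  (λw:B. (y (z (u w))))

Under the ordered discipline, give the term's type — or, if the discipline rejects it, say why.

term : B -> C
use counts: y: 1×, z: 1×, u: 1×, w [bound]: 1×
uses in reading order: y, z, u, w
typing: well-typed — term : B -> C
summary: ordered ✓, linear ✓, affine ✓, relevant ✓, unrestricted ✓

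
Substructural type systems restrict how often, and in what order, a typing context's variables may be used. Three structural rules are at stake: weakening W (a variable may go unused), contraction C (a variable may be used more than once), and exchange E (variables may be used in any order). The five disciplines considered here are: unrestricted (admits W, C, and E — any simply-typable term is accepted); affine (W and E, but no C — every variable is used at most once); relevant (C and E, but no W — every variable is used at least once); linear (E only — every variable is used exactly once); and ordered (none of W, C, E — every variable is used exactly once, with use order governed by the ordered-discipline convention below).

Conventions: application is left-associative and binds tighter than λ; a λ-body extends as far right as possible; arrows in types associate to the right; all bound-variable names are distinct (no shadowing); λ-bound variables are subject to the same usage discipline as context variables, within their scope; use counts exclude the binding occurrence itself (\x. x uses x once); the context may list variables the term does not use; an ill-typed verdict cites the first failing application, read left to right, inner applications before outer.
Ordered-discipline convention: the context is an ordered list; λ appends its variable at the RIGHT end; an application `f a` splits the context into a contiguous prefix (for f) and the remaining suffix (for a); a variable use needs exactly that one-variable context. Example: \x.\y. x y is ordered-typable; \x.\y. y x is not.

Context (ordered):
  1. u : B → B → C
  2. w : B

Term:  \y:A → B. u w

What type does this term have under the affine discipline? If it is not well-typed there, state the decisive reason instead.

term : (A → B) → B → C
variable uses: u: 1×, w: 1×, y (λ-bound): 0×
order of uses: u, w
typing: well-typed — term : (A → B) → B → C
across the five disciplines: ordered ✗ · linear ✗ · affine ✓ · relevant ✗ · unrestricted ✓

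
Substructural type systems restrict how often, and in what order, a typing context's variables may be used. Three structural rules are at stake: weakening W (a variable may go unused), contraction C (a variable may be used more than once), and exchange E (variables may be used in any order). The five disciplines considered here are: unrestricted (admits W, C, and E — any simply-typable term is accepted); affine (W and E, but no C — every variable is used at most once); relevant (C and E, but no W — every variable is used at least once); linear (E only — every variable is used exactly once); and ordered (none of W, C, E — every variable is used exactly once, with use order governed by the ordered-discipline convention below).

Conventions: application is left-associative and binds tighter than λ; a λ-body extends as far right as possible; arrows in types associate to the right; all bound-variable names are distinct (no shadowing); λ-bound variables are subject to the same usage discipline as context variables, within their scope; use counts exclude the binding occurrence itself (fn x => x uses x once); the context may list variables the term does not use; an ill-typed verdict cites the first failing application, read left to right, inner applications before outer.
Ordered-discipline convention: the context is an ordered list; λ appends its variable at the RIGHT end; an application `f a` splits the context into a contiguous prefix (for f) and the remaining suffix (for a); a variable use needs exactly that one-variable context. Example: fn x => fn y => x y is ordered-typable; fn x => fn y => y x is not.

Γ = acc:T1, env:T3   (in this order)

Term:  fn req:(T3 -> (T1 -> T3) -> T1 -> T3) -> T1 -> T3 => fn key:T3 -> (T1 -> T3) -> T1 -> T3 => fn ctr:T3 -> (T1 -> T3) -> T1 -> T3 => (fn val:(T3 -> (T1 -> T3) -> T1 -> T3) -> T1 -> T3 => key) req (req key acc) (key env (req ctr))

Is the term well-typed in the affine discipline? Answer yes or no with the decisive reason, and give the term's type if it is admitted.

no — req ×3, key ×3 used more than once (contraction)
use counts: acc=1, env=1, req (λ-bound)=3, key (λ-bound)=3, ctr (λ-bound)=1, val (λ-bound)=0
use order (left to right): key, req, req, key, acc, key, env, req, ctr
typing: well-typed at ((T3 -> (T1 -> T3) -> T1 -> T3) -> T1 -> T3) -> (T3 -> (T1 -> T3) -> T1 -> T3) -> (T3 -> (T1 -> T3) -> T1 -> T3) -> T1 -> T3
across the five disciplines: ordered ✗ · linear ✗ · affine ✗ · relevant ✗ · unrestricted ✓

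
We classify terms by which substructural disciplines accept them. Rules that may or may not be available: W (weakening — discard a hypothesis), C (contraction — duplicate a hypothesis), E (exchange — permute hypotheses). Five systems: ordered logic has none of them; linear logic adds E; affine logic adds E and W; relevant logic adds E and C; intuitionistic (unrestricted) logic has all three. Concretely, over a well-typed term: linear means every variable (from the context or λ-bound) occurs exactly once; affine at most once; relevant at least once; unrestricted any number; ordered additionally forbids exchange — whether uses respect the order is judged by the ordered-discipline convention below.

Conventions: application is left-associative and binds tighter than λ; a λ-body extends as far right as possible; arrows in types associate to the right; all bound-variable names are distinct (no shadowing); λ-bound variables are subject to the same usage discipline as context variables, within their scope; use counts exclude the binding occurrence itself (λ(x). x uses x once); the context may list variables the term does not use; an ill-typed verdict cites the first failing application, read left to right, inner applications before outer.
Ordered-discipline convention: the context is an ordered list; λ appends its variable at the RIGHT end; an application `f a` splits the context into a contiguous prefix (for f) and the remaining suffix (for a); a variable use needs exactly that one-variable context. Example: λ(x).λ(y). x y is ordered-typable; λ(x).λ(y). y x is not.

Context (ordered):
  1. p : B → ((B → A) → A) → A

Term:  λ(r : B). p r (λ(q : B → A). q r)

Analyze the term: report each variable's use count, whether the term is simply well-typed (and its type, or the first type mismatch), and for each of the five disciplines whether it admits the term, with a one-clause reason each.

counts: p ×1, r (bound) ×2, q (bound) ×1
uses in reading order: p, r, q, r
typing: ✓ — B → A
ordered: ✗ — needs contraction — r ×2
linear: ✗ — needs contraction — r ×2
affine: ✗ — needs contraction — r ×2
relevant: ✓ — every one of p, r, q appears
unrestricted: ✓ — type-checks (B → A) and nothing is barred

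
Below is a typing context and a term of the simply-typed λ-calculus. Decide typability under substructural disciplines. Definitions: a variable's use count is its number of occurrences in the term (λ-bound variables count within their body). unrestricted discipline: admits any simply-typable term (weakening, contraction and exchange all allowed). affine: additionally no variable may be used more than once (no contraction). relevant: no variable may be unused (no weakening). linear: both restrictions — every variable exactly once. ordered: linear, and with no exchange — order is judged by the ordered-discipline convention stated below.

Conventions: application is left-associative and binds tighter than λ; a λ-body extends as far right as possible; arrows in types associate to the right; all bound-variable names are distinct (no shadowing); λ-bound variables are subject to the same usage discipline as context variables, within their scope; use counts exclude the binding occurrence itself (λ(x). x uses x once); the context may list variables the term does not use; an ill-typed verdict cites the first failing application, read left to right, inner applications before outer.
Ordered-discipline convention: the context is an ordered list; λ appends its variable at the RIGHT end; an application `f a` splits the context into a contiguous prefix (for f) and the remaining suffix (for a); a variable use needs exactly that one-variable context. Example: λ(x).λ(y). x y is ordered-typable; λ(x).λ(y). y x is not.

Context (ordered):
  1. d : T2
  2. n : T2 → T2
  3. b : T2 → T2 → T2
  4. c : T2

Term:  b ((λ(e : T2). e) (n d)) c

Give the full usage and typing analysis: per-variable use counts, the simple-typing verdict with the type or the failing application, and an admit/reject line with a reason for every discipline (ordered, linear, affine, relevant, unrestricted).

counts: d=1, n=1, b=1, c=1, e (λ-bound)=1
order of uses: b, e, n, d, c
typing: well-typed — term : T2
ordered: ✗, use order b, e, n, d, c needs exchange
linear: ✓, single use per variable (d, n, b, c, e)
affine: ✓, at most one use each (d, n, b, c, e)
relevant: ✓, every one of d, n, b, c, e appears
unrestricted: ✓, simply typable at T2; W, C, E all held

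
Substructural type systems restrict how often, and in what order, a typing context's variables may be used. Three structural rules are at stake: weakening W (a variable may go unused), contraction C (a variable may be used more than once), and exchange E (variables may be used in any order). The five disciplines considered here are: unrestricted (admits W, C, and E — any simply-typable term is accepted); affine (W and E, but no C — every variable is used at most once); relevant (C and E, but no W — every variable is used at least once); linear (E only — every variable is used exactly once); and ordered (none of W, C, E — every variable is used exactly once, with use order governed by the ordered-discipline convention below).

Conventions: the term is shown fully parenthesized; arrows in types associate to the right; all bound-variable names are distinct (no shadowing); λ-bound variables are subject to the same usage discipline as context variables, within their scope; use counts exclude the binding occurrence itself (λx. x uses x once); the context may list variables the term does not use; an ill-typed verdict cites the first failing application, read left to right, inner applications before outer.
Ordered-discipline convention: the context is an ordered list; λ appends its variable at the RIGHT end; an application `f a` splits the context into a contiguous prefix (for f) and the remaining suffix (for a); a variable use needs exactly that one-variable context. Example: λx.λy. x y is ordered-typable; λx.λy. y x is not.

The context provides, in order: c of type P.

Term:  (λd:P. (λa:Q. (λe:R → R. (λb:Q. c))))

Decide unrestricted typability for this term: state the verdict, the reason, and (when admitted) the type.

yes — typability at P → Q → (R → R) → Q → P is all that's needed; term : P → Q → (R → R) → Q → P
counts: c: 1, d (bound): 0, a (bound): 0, e (bound): 0, b (bound): 0
order of uses: c
typing: well-typed — term : P → Q → (R → R) → Q → P
summary: ordered ✗ | linear ✗ | affine ✓ | relevant ✗ | unrestricted ✓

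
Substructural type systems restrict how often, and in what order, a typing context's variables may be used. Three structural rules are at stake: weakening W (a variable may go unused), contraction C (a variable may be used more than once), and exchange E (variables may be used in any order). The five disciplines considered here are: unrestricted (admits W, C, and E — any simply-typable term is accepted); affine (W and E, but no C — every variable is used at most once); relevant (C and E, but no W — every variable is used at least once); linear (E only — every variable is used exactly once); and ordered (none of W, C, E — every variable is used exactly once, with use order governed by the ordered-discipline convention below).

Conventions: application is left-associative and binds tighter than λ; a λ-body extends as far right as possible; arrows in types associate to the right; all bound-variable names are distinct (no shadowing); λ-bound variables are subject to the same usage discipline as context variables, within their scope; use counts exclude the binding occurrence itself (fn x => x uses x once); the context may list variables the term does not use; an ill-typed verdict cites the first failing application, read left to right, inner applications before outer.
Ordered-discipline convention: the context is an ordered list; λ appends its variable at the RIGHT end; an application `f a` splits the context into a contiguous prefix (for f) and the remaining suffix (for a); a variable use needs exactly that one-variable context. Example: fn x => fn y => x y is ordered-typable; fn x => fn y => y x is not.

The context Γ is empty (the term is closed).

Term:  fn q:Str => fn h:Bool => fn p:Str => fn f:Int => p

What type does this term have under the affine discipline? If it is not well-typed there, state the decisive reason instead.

term : Str → Bool → Str → Int → Str
variable uses: q [bound] ×0; h [bound] ×0; p [bound] ×1; f [bound] ×0
uses in reading order: p
typing: well-typed at Str → Bool → Str → Int → Str
across the five disciplines: ordered ✗ · linear ✗ · affine ✓ · relevant ✗ · unrestricted ✓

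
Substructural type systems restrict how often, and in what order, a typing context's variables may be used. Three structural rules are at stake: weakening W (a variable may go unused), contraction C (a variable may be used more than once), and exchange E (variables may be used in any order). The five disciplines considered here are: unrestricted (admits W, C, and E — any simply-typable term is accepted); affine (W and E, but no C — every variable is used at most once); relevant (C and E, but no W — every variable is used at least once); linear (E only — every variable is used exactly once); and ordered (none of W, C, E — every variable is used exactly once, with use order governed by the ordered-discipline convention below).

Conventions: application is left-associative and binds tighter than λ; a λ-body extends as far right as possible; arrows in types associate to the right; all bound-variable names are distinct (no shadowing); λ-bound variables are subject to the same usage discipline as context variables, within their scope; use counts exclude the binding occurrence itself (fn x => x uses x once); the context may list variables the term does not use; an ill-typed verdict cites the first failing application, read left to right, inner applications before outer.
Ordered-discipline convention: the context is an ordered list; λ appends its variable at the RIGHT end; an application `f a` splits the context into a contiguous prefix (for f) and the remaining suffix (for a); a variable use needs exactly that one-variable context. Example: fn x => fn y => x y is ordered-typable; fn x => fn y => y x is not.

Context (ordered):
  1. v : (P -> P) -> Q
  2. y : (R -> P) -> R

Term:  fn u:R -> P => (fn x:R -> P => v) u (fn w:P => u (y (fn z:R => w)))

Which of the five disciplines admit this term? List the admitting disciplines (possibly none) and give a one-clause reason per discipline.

admitting disciplines: unrestricted
usage: v: 1, y: 1, u (bound): 2, x (bound): 0, w (bound): 1, z (bound): 0
left-to-right use order: v, u, u, y, w
typing: the term checks, with type (R -> P) -> Q
ordered: ✗ — repeated use of u ×2; x, z left unused
linear: ✗ — repeated use of u ×2; x, z left unused
affine: ✗ — repeated use of u ×2
relevant: ✗ — x, z left unused
unrestricted: ✓ — simply typable at (R -> P) -> Q; W, C, E all held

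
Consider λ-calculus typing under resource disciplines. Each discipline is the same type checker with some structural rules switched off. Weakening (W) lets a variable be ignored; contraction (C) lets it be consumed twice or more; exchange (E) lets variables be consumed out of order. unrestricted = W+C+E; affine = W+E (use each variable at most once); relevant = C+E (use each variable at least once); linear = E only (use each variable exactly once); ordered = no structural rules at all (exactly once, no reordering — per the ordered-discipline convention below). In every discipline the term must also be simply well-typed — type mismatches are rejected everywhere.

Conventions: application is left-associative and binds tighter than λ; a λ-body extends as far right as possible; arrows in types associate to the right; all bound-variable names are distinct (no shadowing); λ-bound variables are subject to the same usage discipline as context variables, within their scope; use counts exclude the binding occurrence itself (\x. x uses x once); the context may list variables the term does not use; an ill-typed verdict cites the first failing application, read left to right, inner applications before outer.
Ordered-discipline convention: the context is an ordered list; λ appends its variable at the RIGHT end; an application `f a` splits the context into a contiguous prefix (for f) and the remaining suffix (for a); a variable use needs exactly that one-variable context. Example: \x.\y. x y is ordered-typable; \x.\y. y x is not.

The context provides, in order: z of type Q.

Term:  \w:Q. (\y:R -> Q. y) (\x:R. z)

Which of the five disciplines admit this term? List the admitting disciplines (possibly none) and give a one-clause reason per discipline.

admitted by: affine, unrestricted
usage: z=1, w [bound]=0, y [bound]=1, x [bound]=0
order of uses: y, z
typing: well-typed at Q -> R -> Q
ordered: ✗ — w, x never used (weakening)
linear: ✗ — w, x never used (weakening)
affine: ✓ — no duplicate uses among z, w, y, x
relevant: ✗ — w, x never used (weakening)
unrestricted: ✓ — simply typable at Q -> R -> Q; W, C, E all held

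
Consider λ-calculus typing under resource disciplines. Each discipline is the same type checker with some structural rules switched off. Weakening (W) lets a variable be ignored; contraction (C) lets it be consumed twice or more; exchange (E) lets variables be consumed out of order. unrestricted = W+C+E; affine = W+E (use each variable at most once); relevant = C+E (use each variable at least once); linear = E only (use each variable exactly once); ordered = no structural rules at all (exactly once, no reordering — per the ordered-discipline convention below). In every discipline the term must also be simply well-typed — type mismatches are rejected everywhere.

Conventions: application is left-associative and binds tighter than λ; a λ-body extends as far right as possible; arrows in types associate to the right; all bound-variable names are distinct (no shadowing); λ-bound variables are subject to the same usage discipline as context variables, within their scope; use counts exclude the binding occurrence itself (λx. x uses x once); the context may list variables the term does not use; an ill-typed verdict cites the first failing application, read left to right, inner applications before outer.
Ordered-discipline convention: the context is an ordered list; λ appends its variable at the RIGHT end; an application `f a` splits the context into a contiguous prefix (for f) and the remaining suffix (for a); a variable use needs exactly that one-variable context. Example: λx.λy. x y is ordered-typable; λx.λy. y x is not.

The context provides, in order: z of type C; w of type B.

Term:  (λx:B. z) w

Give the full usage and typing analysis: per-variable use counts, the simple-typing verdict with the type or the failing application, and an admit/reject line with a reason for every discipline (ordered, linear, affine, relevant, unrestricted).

variable uses: z=1; w=1; x (bound)=0
uses in reading order: z, w
typing: the term checks, with type C
ordered: ✗ — x never used (weakening)
linear: ✗ — x never used (weakening)
affine: ✓ — none of z, w, x used more than once
relevant: ✗ — x never used (weakening)
unrestricted: ✓ — well-typed at C; no restrictions here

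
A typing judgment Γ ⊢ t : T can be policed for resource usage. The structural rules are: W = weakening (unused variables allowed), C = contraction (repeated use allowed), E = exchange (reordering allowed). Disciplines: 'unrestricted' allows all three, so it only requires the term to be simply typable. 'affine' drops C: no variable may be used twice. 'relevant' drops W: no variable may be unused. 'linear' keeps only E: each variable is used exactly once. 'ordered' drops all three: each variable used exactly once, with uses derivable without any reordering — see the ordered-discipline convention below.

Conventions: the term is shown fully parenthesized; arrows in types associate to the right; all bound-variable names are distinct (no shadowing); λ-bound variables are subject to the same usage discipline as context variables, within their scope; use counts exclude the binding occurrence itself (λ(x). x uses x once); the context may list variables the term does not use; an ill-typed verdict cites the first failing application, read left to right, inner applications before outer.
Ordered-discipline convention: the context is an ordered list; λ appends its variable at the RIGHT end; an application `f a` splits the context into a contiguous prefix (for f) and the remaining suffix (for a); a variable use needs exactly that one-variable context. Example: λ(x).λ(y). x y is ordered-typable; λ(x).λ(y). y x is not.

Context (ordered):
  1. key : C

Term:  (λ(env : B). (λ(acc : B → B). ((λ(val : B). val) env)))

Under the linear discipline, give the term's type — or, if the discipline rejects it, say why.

not well-typed under linear — unused: key, acc — weakening required
use counts: key: 0×; env [bound]: 1×; acc [bound]: 0×; val [bound]: 1×
order of uses: val, env
typing: the term checks, with type B → (B → B) → B
across the five disciplines: ordered ✗; linear ✗; affine ✓; relevant ✗; unrestricted ✓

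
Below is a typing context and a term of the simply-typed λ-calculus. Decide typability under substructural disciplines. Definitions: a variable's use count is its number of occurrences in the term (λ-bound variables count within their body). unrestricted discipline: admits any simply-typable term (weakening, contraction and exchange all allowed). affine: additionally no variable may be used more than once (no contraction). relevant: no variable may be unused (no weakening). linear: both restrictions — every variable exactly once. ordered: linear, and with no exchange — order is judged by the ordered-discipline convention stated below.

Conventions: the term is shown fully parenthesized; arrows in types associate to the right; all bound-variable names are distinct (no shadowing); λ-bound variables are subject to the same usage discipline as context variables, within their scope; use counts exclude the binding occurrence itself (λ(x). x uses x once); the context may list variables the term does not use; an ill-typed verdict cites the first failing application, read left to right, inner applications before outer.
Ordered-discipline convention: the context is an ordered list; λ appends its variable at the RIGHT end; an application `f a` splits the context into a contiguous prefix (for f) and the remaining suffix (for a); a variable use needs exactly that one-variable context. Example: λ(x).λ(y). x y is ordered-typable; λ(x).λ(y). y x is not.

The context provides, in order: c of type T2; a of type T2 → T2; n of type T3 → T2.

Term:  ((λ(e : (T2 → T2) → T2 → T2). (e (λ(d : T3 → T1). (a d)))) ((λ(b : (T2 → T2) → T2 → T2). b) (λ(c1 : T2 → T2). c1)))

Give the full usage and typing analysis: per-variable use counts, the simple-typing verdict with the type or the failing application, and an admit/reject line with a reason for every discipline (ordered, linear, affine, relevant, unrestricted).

counts: c=0; a=1; n=0; e (bound)=1; d (bound)=1; b (bound)=1; c1 (bound)=1
use order (left to right): e, a, d, b, c1
typing: ill-typed: argument of type T3 → T1 where T2 is required
ordered: ✗ — fails simple typing
linear: ✗ — a type mismatch blocks all five
affine: ✗ — the type mismatch rejects it
relevant: ✗ — not simply typable
unrestricted: ✗ — fails simple typing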